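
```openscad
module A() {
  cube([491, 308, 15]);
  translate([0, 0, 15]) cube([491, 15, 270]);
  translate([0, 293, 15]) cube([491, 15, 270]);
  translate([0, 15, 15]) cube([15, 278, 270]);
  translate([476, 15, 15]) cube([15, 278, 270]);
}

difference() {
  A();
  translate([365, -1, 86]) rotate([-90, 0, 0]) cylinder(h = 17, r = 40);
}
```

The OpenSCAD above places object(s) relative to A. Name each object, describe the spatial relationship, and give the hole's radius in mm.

A is an open box. The open box has a circular hole through its front wall. The hole's radius is 40 mm.

The subtracted cylinder has r = 40 mm.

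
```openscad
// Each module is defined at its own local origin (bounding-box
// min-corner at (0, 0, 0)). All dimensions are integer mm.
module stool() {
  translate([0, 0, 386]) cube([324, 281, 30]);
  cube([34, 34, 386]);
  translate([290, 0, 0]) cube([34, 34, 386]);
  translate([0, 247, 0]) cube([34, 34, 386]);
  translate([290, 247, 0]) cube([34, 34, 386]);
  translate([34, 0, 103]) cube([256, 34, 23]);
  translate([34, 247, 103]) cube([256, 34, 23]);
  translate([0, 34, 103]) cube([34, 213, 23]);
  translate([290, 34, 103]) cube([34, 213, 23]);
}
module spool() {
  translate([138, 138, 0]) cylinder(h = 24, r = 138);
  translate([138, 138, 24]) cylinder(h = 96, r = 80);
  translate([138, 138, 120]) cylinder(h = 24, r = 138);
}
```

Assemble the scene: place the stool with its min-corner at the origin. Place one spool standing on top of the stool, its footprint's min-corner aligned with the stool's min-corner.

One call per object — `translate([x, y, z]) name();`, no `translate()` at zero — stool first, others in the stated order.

stool();
translate([0, 0, 416]) spool();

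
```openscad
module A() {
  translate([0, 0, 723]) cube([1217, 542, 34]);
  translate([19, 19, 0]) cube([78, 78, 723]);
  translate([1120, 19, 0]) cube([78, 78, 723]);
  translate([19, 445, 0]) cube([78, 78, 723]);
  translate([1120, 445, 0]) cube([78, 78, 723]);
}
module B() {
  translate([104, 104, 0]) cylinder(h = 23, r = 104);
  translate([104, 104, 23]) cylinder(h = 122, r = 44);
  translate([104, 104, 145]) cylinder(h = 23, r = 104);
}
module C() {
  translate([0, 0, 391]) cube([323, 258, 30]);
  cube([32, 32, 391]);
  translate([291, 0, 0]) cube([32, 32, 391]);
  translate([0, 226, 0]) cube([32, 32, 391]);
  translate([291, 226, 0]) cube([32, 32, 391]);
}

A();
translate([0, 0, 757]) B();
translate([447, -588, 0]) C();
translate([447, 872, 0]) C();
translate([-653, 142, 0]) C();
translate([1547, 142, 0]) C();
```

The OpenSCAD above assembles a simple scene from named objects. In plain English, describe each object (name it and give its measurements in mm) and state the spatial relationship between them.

A is a table with a 1217×542 mm rectangular top, 34 mm thick, top surface at z = 757 mm, supported by four 78×78 mm square legs, each inset 19 mm from the nearest pair of top edges, running from the floor.

B is a spool: two coaxial disc flanges of radius 104 mm and thickness 23 mm, joined by a core cylinder of radius 44 mm and height 122 mm. The lower flange rests on z = 0 and the three cylinders share a vertical axis.

C is a simple wooden stool: a rectangular seat 323 mm (x) by 258 mm (y), 30 mm thick, top face at z = 421 mm, on four square legs, each 32×32 mm in cross-section. The legs rest on z = 0, each flush with a corner of the seat.

The spool is on top of the table. Four stools sit around the table at the −y, +y, −x, +x sides.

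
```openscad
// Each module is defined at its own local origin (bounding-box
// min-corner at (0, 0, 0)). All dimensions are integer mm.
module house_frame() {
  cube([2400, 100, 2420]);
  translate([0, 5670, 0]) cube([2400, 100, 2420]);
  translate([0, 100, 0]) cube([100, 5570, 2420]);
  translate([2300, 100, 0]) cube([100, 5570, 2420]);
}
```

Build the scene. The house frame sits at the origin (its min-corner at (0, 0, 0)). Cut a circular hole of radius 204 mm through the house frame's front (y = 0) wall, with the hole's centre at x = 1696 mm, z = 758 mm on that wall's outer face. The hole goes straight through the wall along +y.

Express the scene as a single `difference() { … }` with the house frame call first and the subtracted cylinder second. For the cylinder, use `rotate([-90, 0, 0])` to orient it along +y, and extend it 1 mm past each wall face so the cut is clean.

difference() {
  house_frame();
  translate([1696, -1, 758]) rotate([-90, 0, 0]) cylinder(h = 102, r = 204);
}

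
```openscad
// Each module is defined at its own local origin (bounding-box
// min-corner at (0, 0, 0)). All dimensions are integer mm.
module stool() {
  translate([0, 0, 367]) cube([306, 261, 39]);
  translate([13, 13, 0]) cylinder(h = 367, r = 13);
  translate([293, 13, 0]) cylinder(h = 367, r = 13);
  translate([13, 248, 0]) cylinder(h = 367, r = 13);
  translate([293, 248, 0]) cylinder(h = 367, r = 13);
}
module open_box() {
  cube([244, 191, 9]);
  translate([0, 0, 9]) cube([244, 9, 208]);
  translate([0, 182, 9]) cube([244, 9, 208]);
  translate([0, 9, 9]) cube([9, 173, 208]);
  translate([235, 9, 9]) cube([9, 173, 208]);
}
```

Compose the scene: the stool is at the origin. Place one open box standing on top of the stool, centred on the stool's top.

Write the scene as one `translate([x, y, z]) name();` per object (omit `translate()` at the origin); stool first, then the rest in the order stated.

stool();
translate([31, 35, 406]) open_box();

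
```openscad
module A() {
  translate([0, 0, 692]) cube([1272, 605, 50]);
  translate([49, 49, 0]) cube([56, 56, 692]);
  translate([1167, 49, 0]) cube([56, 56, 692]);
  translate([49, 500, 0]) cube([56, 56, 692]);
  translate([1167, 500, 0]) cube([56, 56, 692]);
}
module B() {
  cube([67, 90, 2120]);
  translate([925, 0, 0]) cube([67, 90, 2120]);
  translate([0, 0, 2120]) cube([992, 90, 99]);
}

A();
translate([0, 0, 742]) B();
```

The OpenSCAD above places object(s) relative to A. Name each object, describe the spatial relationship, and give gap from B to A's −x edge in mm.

A is a table. B is a door frame. The door frame is on top of the table. The gap from the door frame to the table's −x edge is 0 mm.

The door frame's min-x is at 0; the table's min-x is 0; gap = 0 mm.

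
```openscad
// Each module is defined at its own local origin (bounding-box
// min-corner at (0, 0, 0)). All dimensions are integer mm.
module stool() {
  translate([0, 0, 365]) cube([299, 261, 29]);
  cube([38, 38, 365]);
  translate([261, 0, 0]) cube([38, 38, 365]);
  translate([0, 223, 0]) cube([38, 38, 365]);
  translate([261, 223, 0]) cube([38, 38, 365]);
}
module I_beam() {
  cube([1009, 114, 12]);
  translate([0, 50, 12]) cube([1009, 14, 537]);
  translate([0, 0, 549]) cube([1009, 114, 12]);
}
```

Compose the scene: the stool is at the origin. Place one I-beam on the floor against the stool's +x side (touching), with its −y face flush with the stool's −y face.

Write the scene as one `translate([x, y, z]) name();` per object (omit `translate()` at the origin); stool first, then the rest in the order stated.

stool();
translate([299, 0, 0]) I_beam();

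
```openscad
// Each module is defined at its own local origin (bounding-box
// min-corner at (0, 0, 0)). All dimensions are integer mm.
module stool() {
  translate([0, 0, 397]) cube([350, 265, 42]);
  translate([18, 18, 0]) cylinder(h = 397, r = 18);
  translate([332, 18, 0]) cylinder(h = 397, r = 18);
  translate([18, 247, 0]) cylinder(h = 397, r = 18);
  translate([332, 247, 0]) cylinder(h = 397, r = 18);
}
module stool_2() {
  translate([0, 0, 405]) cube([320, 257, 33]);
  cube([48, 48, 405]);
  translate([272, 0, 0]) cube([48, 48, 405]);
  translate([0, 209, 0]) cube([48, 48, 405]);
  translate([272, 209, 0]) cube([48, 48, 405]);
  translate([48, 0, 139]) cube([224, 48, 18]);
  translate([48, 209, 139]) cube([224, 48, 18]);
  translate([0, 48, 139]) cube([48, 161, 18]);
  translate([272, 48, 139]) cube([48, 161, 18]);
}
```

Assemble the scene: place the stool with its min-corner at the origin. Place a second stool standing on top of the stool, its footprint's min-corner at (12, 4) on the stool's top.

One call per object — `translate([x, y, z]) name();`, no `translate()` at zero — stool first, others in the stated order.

stool();
translate([12, 4, 439]) stool_2();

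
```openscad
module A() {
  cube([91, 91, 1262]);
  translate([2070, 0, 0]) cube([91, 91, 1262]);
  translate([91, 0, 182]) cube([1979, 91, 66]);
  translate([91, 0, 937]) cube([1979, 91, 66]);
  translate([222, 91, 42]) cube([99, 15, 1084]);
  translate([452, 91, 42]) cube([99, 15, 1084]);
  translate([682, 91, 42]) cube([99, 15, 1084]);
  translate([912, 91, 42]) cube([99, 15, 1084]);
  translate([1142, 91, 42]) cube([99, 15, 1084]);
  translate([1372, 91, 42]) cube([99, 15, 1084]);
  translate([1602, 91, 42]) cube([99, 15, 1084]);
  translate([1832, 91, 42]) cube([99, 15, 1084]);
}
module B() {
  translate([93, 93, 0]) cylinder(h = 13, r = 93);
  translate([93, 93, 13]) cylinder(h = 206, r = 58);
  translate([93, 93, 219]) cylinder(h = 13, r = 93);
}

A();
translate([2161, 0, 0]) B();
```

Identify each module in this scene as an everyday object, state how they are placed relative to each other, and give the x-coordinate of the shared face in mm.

The fence section's +x face and the spool's −x face are both at x = 2161 mm.

A is a fence section. B is a spool. The spool is against the fence section's +x side, with their −y faces flush. The x-coordinate of the shared face is 2161 mm.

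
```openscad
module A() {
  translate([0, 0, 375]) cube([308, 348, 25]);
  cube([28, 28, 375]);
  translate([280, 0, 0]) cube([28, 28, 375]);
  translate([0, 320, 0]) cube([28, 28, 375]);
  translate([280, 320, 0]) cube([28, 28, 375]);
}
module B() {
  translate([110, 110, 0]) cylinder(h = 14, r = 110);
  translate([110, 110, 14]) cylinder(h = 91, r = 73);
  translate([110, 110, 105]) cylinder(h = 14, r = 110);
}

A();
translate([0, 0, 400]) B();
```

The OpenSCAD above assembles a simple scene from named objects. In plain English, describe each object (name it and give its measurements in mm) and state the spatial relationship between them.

A is a four-legged stool. The seat is 308×348 mm, 25 mm thick, top at z = 400 mm. It stands on four square legs, each 28×28 mm in cross-section, from z = 0 to the seat underside, each flush with a corner of the seat.

B is a spool: two coaxial disc flanges of radius 110 mm and thickness 14 mm, joined by a core cylinder of radius 73 mm and height 91 mm. The lower flange rests on z = 0 and the three cylinders share a vertical axis.

The spool is on top of the stool.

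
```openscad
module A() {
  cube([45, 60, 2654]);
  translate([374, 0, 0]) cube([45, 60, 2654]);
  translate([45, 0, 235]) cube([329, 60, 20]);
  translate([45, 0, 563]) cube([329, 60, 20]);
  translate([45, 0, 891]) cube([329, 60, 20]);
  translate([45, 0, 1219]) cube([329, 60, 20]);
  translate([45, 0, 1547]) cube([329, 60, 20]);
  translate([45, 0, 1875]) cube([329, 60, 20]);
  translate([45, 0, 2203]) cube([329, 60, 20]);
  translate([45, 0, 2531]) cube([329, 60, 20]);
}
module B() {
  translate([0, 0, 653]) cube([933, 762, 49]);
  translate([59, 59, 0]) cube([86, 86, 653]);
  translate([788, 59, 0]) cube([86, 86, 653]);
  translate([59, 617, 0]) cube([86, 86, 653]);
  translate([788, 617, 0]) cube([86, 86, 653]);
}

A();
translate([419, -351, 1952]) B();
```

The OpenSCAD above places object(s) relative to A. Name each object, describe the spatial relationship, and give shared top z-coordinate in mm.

Both tops at z = 2654 mm.

A is a ladder. B is a table. The table is beside the ladder with their tops flush at z = 2654. The shared top z-coordinate is 2654 mm.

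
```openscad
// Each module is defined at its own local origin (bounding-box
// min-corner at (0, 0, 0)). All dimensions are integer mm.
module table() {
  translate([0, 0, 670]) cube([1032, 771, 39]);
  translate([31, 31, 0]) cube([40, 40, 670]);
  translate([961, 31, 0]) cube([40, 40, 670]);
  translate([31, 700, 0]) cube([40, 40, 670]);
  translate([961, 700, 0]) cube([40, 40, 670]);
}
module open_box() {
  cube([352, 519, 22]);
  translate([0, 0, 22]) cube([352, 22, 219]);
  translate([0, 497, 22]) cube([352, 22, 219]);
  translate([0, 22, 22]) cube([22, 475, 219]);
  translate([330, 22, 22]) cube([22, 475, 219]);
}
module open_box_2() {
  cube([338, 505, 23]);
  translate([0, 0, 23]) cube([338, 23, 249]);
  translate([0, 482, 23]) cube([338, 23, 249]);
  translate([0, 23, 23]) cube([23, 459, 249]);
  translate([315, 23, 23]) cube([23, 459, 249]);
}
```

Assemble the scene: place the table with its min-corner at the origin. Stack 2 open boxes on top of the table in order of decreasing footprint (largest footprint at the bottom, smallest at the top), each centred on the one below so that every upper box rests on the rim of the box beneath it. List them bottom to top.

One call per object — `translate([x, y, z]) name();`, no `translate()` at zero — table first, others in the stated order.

table();
translate([340, 126, 709]) open_box();
translate([347, 133, 950]) open_box_2();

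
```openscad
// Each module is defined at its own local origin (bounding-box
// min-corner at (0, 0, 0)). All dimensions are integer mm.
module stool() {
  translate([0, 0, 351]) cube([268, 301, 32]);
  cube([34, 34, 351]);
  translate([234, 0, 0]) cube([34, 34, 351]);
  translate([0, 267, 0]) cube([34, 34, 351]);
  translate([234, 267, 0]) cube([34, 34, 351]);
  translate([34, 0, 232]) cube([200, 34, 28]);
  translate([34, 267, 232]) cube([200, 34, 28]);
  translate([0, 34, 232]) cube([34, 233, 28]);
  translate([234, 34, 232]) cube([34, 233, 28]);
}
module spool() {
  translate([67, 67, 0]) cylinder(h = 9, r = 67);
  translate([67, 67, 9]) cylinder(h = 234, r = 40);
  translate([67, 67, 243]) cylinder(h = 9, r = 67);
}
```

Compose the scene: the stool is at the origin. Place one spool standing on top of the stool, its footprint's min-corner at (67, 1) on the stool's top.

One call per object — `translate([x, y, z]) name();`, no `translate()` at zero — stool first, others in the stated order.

stool();
translate([67, 1, 383]) spool();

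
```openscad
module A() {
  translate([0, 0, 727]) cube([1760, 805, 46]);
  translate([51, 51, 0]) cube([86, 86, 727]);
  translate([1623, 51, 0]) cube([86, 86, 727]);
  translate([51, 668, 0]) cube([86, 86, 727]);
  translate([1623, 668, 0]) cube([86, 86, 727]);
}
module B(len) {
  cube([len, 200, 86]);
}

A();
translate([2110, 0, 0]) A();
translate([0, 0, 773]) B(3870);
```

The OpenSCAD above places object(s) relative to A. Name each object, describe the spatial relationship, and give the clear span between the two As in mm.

Second table starts at x = 2110; first ends at x = 1760; clear span = 2110 − 1760 = 350 mm.

A is a table. B is a beam. A beam spans the tops of two tables. The clear span between the two tables is 350 mm.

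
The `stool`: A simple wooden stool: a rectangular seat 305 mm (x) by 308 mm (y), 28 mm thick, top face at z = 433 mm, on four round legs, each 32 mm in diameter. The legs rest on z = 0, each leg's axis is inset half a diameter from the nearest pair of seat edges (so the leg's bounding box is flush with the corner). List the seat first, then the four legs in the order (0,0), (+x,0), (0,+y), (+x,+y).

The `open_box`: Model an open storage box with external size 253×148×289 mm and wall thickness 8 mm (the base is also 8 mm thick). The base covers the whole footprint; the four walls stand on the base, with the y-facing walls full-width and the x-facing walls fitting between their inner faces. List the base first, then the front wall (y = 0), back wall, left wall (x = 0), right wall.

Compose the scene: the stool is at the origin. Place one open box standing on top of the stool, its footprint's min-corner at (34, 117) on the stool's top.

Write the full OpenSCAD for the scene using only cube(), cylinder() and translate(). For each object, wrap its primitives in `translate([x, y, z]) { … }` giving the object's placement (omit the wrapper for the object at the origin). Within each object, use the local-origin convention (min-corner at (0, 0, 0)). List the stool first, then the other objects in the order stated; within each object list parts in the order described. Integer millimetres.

translate([0, 0, 405]) cube([305, 308, 28]);
translate([16, 16, 0]) cylinder(h = 405, r = 16);
translate([289, 16, 0]) cylinder(h = 405, r = 16);
translate([16, 292, 0]) cylinder(h = 405, r = 16);
translate([289, 292, 0]) cylinder(h = 405, r = 16);
translate([34, 117, 433]) {
  cube([253, 148, 8]);
  translate([0, 0, 8]) cube([253, 8, 281]);
  translate([0, 140, 8]) cube([253, 8, 281]);
  translate([0, 8, 8]) cube([8, 132, 281]);
  translate([245, 8, 8]) cube([8, 132, 281]);
}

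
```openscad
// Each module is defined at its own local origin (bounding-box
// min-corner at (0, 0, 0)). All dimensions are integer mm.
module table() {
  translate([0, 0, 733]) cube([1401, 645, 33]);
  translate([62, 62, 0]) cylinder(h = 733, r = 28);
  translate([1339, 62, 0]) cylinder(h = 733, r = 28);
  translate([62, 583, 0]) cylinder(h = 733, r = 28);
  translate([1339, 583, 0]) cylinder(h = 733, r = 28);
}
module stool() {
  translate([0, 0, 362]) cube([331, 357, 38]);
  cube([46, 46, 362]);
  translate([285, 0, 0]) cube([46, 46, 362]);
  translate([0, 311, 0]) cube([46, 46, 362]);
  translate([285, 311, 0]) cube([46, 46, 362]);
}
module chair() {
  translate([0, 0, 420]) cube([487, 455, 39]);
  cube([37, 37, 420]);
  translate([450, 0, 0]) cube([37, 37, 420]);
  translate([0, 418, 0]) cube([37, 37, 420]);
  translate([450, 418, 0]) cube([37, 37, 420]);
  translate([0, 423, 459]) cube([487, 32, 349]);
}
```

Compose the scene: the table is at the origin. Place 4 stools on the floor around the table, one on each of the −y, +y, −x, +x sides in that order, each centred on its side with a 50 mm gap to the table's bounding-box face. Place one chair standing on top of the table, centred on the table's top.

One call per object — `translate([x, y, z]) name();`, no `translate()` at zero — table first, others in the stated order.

table();
translate([535, -407, 0]) stool();
translate([535, 695, 0]) stool();
translate([-381, 144, 0]) stool();
translate([1451, 144, 0]) stool();
translate([457, 95, 766]) chair();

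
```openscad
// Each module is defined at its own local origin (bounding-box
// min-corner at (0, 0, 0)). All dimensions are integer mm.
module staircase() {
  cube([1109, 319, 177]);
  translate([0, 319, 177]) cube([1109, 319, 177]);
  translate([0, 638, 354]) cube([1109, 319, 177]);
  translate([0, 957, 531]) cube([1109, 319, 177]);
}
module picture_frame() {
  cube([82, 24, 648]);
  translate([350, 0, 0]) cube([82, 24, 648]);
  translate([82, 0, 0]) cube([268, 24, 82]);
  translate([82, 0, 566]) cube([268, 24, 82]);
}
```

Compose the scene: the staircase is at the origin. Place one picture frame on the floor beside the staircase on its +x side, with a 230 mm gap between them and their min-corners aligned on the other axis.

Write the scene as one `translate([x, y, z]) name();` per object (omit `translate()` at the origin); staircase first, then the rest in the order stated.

staircase();
translate([1339, 0, 0]) picture_frame();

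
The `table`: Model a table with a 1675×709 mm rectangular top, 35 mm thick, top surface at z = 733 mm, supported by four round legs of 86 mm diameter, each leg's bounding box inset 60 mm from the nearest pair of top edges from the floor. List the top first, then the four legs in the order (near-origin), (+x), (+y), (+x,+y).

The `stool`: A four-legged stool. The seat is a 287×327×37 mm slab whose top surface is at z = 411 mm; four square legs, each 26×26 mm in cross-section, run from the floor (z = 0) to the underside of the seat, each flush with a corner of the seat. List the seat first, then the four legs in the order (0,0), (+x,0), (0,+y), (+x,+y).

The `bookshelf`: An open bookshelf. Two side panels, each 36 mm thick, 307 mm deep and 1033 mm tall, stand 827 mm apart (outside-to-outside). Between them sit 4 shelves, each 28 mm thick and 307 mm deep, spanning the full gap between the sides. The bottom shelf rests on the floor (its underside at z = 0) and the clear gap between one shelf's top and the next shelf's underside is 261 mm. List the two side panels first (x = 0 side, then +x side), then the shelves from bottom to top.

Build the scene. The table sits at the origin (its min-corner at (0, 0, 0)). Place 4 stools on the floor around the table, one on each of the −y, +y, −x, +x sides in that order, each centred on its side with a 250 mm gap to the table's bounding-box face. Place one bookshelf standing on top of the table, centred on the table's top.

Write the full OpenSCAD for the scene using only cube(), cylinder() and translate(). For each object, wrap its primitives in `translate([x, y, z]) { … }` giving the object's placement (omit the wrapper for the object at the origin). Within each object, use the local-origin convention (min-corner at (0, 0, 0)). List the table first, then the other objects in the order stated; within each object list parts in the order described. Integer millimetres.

translate([0, 0, 698]) cube([1675, 709, 35]);
translate([103, 103, 0]) cylinder(h = 698, r = 43);
translate([1572, 103, 0]) cylinder(h = 698, r = 43);
translate([103, 606, 0]) cylinder(h = 698, r = 43);
translate([1572, 606, 0]) cylinder(h = 698, r = 43);
translate([694, -577, 0]) {
  translate([0, 0, 374]) cube([287, 327, 37]);
  cube([26, 26, 374]);
  translate([261, 0, 0]) cube([26, 26, 374]);
  translate([0, 301, 0]) cube([26, 26, 374]);
  translate([261, 301, 0]) cube([26, 26, 374]);
}
translate([694, 959, 0]) {
  translate([0, 0, 374]) cube([287, 327, 37]);
  cube([26, 26, 374]);
  translate([261, 0, 0]) cube([26, 26, 374]);
  translate([0, 301, 0]) cube([26, 26, 374]);
  translate([261, 301, 0]) cube([26, 26, 374]);
}
translate([-537, 191, 0]) {
  translate([0, 0, 374]) cube([287, 327, 37]);
  cube([26, 26, 374]);
  translate([261, 0, 0]) cube([26, 26, 374]);
  translate([0, 301, 0]) cube([26, 26, 374]);
  translate([261, 301, 0]) cube([26, 26, 374]);
}
translate([1925, 191, 0]) {
  translate([0, 0, 374]) cube([287, 327, 37]);
  cube([26, 26, 374]);
  translate([261, 0, 0]) cube([26, 26, 374]);
  translate([0, 301, 0]) cube([26, 26, 374]);
  translate([261, 301, 0]) cube([26, 26, 374]);
}
translate([424, 201, 733]) {
  cube([36, 307, 1033]);
  translate([791, 0, 0]) cube([36, 307, 1033]);
  translate([36, 0, 0]) cube([755, 307, 28]);
  translate([36, 0, 289]) cube([755, 307, 28]);
  translate([36, 0, 578]) cube([755, 307, 28]);
  translate([36, 0, 867]) cube([755, 307, 28]);
}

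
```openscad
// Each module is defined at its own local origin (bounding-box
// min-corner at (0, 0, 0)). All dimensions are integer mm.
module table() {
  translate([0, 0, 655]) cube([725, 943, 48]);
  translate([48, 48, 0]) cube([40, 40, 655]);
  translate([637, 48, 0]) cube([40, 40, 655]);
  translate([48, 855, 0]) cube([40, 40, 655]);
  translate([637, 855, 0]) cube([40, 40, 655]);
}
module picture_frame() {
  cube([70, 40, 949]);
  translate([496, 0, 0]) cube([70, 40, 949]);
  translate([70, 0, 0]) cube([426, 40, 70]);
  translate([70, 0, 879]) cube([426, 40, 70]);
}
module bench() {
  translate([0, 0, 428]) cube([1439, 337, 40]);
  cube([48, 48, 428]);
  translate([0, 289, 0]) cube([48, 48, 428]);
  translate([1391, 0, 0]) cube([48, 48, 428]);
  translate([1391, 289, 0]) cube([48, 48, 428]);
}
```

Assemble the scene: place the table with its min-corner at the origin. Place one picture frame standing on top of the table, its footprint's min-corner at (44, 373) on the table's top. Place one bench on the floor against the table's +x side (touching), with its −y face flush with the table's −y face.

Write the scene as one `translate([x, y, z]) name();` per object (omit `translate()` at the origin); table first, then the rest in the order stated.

table();
translate([44, 373, 703]) picture_frame();
translate([725, 0, 0]) bench();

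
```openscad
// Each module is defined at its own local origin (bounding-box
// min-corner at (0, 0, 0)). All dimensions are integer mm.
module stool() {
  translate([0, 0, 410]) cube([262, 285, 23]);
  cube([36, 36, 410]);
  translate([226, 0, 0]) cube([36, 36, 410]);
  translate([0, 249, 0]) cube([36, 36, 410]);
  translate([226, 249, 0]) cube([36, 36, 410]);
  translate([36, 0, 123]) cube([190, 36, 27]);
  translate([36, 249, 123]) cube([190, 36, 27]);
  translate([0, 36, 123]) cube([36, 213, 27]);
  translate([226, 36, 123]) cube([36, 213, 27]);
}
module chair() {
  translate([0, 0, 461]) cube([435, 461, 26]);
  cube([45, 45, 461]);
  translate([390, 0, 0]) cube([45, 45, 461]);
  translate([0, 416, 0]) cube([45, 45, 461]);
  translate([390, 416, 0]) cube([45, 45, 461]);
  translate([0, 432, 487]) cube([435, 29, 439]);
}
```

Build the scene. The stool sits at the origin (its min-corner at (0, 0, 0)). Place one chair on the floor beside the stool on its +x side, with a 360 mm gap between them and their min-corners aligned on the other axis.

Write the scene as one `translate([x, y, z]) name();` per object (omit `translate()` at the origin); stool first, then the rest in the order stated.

stool();
translate([622, 0, 0]) chair();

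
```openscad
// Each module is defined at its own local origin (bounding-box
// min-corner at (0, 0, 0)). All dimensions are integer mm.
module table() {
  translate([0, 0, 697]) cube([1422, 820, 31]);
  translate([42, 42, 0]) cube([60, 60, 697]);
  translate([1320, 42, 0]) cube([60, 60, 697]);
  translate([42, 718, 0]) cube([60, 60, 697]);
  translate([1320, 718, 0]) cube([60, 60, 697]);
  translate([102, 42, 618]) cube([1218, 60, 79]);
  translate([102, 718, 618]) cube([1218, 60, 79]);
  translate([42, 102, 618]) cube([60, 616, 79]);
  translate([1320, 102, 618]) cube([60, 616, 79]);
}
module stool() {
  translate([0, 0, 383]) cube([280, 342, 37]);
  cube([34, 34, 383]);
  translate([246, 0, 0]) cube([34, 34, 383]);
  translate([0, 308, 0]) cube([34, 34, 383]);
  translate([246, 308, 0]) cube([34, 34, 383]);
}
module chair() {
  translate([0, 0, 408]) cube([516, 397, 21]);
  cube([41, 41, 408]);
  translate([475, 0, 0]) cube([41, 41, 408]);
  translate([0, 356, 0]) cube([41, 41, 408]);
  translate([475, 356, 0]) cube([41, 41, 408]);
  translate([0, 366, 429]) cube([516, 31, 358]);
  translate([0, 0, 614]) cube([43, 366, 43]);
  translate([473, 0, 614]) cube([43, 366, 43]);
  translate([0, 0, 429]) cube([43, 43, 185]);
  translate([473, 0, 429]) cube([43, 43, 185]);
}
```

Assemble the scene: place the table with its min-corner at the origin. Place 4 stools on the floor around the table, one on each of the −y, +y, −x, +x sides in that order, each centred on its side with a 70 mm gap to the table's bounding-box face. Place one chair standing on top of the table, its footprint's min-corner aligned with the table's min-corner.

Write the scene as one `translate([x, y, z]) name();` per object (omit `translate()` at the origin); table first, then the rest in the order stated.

table();
translate([571, -412, 0]) stool();
translate([571, 890, 0]) stool();
translate([-350, 239, 0]) stool();
translate([1492, 239, 0]) stool();
translate([0, 0, 728]) chair();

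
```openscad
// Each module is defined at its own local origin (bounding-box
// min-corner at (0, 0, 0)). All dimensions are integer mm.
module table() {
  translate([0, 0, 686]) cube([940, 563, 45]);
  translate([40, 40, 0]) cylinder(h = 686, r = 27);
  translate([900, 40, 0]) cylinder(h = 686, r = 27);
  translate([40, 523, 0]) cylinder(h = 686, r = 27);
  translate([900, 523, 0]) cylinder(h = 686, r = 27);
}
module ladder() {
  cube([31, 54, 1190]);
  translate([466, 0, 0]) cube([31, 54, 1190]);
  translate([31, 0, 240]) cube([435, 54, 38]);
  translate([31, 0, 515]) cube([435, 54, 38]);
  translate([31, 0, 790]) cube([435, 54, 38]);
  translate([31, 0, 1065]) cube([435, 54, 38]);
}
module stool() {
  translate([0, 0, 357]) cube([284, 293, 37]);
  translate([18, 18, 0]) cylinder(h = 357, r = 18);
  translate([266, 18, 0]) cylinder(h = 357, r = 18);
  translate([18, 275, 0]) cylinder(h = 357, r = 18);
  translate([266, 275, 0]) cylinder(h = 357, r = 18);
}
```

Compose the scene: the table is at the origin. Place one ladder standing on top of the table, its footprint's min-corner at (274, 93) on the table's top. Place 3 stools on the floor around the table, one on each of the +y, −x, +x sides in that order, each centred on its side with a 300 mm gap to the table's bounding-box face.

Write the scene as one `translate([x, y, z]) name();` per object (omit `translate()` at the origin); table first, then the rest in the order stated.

table();
translate([274, 93, 731]) ladder();
translate([328, 863, 0]) stool();
translate([-584, 135, 0]) stool();
translate([1240, 135, 0]) stool();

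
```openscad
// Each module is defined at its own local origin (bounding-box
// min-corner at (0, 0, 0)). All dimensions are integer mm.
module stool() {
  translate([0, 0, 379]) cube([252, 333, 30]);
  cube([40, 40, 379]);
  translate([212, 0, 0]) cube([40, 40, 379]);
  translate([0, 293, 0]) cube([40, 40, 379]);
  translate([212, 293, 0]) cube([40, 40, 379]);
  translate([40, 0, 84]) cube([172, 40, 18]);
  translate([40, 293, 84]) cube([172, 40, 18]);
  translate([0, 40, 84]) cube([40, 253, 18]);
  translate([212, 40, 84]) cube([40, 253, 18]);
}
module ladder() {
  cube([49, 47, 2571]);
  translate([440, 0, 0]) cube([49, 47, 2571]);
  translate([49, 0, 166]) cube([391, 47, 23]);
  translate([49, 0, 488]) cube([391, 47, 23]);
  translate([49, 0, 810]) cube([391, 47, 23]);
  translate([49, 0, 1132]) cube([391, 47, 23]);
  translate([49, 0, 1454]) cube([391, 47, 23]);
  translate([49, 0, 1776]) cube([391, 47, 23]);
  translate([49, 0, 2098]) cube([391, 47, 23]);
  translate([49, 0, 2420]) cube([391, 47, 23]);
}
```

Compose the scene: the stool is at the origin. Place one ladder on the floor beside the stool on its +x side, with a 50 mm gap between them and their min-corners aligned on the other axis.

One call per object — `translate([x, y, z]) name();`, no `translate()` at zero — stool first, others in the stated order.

stool();
translate([302, 0, 0]) ladder();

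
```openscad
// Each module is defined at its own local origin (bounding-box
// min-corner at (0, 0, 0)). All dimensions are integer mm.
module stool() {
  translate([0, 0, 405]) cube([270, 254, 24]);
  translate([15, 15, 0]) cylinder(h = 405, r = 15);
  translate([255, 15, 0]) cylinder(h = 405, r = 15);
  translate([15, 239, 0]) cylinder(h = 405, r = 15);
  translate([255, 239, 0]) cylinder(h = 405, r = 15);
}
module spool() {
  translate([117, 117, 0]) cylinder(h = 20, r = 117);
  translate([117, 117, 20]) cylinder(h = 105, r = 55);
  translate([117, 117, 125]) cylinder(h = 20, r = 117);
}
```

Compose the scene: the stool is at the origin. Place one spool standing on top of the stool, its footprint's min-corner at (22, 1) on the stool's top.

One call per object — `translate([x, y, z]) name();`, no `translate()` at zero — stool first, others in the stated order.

stool();
translate([22, 1, 429]) spool();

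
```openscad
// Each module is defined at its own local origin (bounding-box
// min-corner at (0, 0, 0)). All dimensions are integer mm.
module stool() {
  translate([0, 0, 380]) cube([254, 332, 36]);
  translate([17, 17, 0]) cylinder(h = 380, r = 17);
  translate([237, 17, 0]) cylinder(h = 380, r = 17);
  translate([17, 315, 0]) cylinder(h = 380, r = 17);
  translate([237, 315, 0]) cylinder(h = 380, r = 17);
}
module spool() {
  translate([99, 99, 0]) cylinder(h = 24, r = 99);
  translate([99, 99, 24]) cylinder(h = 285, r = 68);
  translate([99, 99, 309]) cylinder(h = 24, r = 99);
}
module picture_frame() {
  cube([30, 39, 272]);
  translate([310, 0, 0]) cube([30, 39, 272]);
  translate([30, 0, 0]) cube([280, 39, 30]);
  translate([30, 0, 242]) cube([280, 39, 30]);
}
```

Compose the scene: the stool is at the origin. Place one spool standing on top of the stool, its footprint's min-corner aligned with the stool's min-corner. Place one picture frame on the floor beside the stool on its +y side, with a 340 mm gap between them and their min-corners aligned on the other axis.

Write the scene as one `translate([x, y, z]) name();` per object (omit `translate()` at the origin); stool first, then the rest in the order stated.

stool();
translate([0, 0, 416]) spool();
translate([0, 672, 0]) picture_frame();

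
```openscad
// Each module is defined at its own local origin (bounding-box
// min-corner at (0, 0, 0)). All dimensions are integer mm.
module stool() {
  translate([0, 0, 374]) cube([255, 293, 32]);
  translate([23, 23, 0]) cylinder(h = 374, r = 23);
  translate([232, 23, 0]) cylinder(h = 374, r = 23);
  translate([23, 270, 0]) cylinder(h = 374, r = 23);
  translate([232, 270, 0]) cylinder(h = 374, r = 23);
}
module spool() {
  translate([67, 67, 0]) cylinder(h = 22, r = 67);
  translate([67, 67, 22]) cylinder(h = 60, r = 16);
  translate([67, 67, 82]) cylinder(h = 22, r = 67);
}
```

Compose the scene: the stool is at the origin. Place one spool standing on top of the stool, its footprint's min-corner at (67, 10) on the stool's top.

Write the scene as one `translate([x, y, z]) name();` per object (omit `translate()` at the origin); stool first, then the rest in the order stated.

stool();
translate([67, 10, 406]) spool();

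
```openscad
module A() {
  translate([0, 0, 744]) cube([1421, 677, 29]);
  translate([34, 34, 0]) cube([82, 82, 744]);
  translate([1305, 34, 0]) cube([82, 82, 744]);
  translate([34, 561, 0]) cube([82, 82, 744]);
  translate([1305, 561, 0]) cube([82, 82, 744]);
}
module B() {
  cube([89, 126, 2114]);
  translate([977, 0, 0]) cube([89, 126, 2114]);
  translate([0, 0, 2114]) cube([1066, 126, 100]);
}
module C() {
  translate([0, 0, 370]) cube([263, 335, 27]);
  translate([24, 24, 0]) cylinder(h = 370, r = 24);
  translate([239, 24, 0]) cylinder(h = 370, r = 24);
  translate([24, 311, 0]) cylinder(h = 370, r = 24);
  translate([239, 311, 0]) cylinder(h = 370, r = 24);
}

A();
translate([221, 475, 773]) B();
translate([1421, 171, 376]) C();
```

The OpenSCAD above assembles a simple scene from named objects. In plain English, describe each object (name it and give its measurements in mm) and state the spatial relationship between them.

A is a table: top 1421 mm (x) × 677 mm (y), 29 mm thick, upper face at z = 773 mm, on four 82×82 mm square legs, each inset 34 mm from the nearest pair of top edges, running from z = 0 to the bottom of the top.

B is a rectangular door frame: two vertical jambs of 89×126 mm section, 2114 mm tall, with a clear opening 888 mm wide between their inner faces. A header 100 mm tall and 126 mm deep lies on top of the jambs and spans the full outside width.

C is a four-legged stool. The seat is 263×335 mm, 27 mm thick, top at z = 397 mm. It stands on four round legs, each 48 mm in diameter, from z = 0 to the seat underside, each leg's axis is inset half a diameter from the nearest pair of seat edges (so the leg's bounding box is flush with the corner).

The door frame is on top of the table. The stool is beside the table with their tops flush at z = 773.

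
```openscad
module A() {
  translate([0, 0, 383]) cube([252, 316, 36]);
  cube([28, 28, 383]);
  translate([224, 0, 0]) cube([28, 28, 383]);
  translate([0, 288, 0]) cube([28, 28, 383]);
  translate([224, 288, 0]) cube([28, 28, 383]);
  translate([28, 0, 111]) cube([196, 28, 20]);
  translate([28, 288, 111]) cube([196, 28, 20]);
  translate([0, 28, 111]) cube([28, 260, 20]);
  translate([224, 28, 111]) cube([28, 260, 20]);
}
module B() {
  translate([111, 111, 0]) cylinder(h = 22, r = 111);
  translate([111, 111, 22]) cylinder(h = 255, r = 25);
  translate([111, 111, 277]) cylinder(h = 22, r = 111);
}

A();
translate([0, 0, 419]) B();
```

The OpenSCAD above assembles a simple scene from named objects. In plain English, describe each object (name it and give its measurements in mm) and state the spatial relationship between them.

A is a four-legged stool. The seat is a 252×316×36 mm slab whose top surface is at z = 419 mm; four square legs, each 28×28 mm in cross-section, run from the floor (z = 0) to the underside of the seat, each flush with a corner of the seat. Four stretchers, 28 mm wide and 20 mm tall, connect adjacent legs with their undersides at z = 111 mm, each running between the inner faces of the legs it joins and aligned with the legs' outer faces on the other axis.

B is a spool: two coaxial disc flanges of radius 111 mm and thickness 22 mm, joined by a core cylinder of radius 25 mm and height 255 mm. The lower flange rests on z = 0 and the three cylinders share a vertical axis.

The spool is on top of the stool.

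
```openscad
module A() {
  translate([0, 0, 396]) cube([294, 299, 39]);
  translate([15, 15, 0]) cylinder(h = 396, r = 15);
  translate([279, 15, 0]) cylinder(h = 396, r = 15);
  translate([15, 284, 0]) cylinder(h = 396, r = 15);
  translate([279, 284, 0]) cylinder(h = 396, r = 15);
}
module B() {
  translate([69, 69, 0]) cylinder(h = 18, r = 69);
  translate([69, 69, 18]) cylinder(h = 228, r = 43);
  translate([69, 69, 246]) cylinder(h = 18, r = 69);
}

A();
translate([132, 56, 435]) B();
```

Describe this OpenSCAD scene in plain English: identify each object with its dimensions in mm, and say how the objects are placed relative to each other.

A is a four-legged stool. The seat is 294×299 mm, 39 mm thick, top at z = 435 mm. It stands on four round legs, each 30 mm in diameter, from z = 0 to the seat underside, each leg's axis is inset half a diameter from the nearest pair of seat edges (so the leg's bounding box is flush with the corner).

B is a spool: two coaxial disc flanges of radius 69 mm and thickness 18 mm, joined by a core cylinder of radius 43 mm and height 228 mm. The lower flange rests on z = 0 and the three cylinders share a vertical axis.

The spool is on top of the stool.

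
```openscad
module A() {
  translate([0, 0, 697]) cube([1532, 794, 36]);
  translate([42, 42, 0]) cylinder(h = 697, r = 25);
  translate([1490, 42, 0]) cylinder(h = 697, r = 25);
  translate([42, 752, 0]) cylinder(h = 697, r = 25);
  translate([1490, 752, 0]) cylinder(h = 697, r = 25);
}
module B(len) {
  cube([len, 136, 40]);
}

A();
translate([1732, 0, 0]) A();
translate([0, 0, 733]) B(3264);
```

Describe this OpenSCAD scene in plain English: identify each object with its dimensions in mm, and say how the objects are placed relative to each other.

A is a table: top 1532 mm (x) × 794 mm (y), 36 mm thick, upper face at z = 733 mm, on four round legs of 50 mm diameter, each leg's bounding box inset 17 mm from the nearest pair of top edges, running from z = 0 to the bottom of the top.

B is a rectangular beam 3264 mm long (x), 136 mm deep (y), 40 mm thick (z).

The beam spans the tops of two tables placed 200 mm apart, resting at z = 733 mm.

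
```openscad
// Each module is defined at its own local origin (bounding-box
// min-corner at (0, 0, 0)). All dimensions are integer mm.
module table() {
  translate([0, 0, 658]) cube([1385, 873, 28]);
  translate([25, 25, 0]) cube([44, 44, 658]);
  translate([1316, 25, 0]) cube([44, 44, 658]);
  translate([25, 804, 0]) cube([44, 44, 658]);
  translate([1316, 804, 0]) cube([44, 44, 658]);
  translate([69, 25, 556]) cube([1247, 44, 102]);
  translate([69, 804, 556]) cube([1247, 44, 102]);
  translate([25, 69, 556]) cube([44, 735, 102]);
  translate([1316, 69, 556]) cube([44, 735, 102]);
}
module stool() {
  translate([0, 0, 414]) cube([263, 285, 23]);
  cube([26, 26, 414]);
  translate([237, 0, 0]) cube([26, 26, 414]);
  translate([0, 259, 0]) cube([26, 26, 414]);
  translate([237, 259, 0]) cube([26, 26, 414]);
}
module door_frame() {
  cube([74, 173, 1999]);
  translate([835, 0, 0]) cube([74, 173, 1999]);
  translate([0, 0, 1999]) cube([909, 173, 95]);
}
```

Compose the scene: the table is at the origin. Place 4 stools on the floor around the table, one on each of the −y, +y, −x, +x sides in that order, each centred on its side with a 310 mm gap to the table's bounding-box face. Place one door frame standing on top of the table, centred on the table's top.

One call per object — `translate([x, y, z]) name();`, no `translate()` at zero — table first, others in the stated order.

table();
translate([561, -595, 0]) stool();
translate([561, 1183, 0]) stool();
translate([-573, 294, 0]) stool();
translate([1695, 294, 0]) stool();
translate([238, 350, 686]) door_frame();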